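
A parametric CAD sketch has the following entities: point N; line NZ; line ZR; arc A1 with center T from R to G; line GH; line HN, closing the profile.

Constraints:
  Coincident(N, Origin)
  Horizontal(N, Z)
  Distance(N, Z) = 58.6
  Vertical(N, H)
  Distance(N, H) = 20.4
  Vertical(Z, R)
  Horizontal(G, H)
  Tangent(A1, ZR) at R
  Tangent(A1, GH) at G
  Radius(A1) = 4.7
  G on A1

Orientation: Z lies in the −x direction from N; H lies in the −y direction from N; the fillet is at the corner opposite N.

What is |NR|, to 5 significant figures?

60.667

The virtual corner opposite N is at (-58.600, -20.400). Since A1 is tangent to ZR there, TR ⟂ ZR and tangency of A1 to GH means the radius TG is perpendicular to GH, with radius 4.7, so the center T sits 4.7 in from both sides at T = (-53.900, -15.700). That places the tangent points at R = (-58.600, -15.700) on ZR and G = (-53.900, -20.400) on GH. Then |NR| = |R − N| = 60.667.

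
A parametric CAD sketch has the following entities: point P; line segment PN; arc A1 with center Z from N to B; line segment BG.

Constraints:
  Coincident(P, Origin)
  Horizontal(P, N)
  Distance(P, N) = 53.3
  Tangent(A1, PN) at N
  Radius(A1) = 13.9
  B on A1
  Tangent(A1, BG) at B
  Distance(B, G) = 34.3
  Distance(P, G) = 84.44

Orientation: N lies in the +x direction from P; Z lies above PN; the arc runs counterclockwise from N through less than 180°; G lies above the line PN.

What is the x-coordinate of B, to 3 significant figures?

67.1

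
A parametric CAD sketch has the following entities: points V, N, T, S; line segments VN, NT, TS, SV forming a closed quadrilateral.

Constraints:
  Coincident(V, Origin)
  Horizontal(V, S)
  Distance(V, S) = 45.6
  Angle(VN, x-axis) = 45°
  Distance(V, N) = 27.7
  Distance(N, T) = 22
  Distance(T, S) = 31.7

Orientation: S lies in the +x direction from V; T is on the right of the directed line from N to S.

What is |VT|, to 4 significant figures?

14.04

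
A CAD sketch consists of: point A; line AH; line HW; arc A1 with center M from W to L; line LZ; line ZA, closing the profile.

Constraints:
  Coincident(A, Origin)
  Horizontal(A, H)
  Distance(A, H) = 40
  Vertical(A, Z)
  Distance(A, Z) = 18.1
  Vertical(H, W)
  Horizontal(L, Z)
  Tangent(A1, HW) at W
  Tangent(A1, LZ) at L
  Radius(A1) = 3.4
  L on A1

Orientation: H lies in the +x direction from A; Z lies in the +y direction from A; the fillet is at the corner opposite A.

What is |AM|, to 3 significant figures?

39.4

A and Z share the same x with |AZ| = 18.1 and Z on the +y side, so Z = (0.00, 18.1). The virtual corner opposite A is at (40.0, 18.1). Tangency of A1 to HW means the radius MW is perpendicular to HW and A1 meets LZ tangentially, so ML is at right angles to LZ, with radius 3.4, so the center M sits 3.4 in from both sides at M = (36.6, 14.7). Then |AM| = |M − A| = 39.4.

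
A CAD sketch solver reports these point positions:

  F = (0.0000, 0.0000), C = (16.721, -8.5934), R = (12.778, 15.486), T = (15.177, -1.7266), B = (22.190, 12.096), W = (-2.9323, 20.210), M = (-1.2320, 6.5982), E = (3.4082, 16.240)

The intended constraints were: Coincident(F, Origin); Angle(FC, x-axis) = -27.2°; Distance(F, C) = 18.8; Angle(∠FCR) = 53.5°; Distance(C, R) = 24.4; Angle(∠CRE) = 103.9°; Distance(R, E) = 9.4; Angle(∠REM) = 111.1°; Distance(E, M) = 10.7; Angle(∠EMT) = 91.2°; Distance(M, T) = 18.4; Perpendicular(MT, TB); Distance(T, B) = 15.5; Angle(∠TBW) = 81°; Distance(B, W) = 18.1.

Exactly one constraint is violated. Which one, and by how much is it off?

Distance(B, W) = 18.1 — off by 8.30.

F = (0.00, 0.00) ✓; FC at -27.20° ✓; |FC| = 18.80 ✓; ∠FCR = 53.50° ✓; |CR| = 24.40 ✓; ∠CRE = 103.9° ✓; |RE| = 9.400 ✓; ∠REM = 111.1° ✓; |EM| = 10.70 ✓; ∠EMT = 91.20° ✓; |MT| = 18.40 ✓; ∠(MT, TB) = 90.00° ✓; |TB| = 15.50 ✓; ∠TBW = 81.00° ✓; |BW| = 26.40 ✗.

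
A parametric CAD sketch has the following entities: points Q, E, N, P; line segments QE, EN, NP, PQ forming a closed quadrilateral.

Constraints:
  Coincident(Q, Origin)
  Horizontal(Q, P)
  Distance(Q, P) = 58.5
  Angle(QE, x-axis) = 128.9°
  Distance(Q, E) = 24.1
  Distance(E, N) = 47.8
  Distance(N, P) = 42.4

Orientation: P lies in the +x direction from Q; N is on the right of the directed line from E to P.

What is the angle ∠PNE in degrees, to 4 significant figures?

114.7°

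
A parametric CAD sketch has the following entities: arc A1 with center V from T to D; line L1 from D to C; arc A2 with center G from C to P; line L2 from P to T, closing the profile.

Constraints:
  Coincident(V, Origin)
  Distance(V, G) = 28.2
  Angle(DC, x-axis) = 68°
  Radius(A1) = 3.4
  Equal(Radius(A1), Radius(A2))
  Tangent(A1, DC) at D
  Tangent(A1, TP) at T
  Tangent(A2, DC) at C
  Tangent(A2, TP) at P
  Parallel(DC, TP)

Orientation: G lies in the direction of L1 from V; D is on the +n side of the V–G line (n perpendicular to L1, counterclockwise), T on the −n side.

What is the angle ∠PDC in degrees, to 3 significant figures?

13.6°

The slot axis is L1's direction at 68.0°, so u = (cos 68.0°, sin 68.0°) = (0.375, 0.927) and n = (−sin 68.0°, cos 68.0°) = (-0.927, 0.375). V is at the origin and G lies 28.2 along u from V, so G = 28.2·u = (10.6, 26.1). Tangency of A1 to both parallel lines with radius 3.4 puts D and T at V ± 3.4·n: D = (-3.15, 1.27), T = (3.15, -1.27). Equal radii place C and P the same way about G: C = G + 3.4·n = (7.41, 27.4), P = G − 3.4·n = (13.7, 24.9). Then cos ∠PDC = DP·DC / (|DP||DC|), giving 13.6°.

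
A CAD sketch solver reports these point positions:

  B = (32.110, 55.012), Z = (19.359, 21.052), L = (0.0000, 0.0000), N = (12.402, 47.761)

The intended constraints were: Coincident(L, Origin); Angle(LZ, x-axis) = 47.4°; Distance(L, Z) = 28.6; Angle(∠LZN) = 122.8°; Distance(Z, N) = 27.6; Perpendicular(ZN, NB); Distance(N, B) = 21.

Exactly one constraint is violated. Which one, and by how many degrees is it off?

Perpendicular(ZN, NB) — off by 5.60°.

L = (0.00, 0.00) ✓; LZ at 47.40° ✓; |LZ| = 28.60 ✓; ∠LZN = 122.8° ✓; |ZN| = 27.60 ✓; ∠(ZN, NB) = 84.40° ✗; |NB| = 21.00 ✓.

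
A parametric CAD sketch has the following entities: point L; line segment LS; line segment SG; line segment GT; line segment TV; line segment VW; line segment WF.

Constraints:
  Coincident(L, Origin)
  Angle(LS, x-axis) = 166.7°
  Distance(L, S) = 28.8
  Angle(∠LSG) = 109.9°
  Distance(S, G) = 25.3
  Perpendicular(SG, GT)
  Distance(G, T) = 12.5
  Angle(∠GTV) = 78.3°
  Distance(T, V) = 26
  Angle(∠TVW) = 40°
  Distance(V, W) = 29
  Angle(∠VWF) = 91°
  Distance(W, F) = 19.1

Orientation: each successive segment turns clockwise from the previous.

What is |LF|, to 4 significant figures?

47.64

∠TVW = 40.0° gives VW at 124.9° from the x-axis; with |VW| = 29.0, W = (-37.42, 31.08). ∠VWF = 91.0° gives WF at 35.90° from the x-axis; with |WF| = 19.1, F = (-21.95, 42.28). Then |LF| = |F − L| = 47.64.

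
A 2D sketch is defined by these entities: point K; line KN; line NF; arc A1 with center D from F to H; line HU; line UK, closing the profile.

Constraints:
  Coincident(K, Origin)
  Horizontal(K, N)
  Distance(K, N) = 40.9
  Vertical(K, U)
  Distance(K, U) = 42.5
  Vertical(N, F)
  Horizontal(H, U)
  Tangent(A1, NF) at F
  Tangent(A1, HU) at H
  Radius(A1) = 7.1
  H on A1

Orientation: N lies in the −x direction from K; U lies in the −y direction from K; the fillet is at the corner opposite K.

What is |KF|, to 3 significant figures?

54.1

K is at the origin; K and N share the same y with |KN| = 40.9 and N on the −x side, so N = (-40.9, 0.00). K and U share the same x with |KU| = 42.5 and U on the −y side, so U = (0.00, -42.5). The virtual corner opposite K is at (-40.9, -42.5). A1 meets NF tangentially, so DF is at right angles to NF and tangency of A1 to HU means the radius DH is perpendicular to HU, with radius 7.1, so the center D sits 7.1 in from both sides at D = (-33.8, -35.4). That places the tangent points at F = (-40.9, -35.4) on NF and H = (-33.8, -42.5) on HU. Then |KF| = |F − K| = 54.1.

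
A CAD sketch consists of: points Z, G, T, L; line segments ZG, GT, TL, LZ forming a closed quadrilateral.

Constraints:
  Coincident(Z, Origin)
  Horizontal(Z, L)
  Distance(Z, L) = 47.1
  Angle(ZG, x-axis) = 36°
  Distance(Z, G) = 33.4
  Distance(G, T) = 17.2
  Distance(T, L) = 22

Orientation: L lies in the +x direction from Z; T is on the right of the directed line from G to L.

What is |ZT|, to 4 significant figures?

25.37

Z is at the origin; Z and L share the same y with |ZL| = 47.1 and L in +x, so L = (47.1, 0). ZG runs at 36.0° with |ZG| = 33.4, so G = (27.02, 19.63). T is determined by |GT| = 17.2 and |TL| = 22.0 together: it lies at the intersection of circle(G, 17.2) and circle(L, 22.0). With |GL| = 28.08, the foot of the radical line on GL is 10.69 from G and the perpendicular offset is √(17.2² − 10.69²) = 13.47. Taking the right-of-GL solution: T = (25.25, 2.524).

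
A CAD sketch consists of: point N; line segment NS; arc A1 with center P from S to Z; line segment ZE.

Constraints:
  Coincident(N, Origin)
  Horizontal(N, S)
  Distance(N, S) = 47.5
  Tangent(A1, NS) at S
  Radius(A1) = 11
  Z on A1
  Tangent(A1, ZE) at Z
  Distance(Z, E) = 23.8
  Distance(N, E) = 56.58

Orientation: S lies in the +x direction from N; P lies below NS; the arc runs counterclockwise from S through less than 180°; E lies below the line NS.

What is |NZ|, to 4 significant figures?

39.37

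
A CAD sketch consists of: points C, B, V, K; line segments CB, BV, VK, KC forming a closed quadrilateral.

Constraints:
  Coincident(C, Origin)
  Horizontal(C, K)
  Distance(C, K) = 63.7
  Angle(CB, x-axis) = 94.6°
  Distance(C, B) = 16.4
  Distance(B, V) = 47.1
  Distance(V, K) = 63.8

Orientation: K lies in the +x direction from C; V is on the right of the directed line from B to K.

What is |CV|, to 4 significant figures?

30.84

Checks: |BV| = 47.10 ✓; |VK| = 63.80 ✓.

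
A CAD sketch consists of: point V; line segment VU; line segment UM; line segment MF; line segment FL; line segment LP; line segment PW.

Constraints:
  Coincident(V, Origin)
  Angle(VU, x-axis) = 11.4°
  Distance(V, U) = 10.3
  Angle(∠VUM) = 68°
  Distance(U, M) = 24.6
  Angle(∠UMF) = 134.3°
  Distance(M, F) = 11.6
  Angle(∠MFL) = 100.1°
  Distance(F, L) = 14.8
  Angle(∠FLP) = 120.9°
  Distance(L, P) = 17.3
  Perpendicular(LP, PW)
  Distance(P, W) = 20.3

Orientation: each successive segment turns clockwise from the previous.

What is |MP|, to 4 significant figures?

25.95

V is at the origin; VU runs at 11.4° with length 10.3, so U = (10.10, 2.036). ∠VUM = 68.0° gives UM at -100.6° from the x-axis; with |UM| = 24.6, M = (5.572, -22.14). ∠UMF = 134.3° gives MF at -146.3° from the x-axis; with |MF| = 11.6, F = (-4.079, -28.58). ∠MFL = 100.1° gives FL at 133.8° from the x-axis; with |FL| = 14.8, L = (-14.32, -17.90). ∠FLP = 120.9° gives LP at 74.70° from the x-axis; with |LP| = 17.3, P = (-9.758, -1.212). Then |MP| = |P − M| = 25.95.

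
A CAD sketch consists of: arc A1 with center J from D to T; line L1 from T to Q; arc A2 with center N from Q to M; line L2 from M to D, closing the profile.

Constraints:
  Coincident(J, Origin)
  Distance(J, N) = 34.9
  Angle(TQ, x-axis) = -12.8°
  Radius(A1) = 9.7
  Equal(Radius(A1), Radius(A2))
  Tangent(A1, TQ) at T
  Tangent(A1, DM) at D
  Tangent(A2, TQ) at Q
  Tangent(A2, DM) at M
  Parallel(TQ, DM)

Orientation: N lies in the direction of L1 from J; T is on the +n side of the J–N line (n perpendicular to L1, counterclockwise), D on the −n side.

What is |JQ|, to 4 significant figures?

36.22

Tangency of A1 to both parallel lines with radius 9.7 puts T and D at J ± 9.7·n: T = (2.149, 9.459), D = (-2.149, -9.459). Equal radii place Q and M the same way about N: Q = N + 9.7·n = (36.18, 1.727), M = N − 9.7·n = (31.88, -17.19). Then |JQ| = |Q − J| = 36.22.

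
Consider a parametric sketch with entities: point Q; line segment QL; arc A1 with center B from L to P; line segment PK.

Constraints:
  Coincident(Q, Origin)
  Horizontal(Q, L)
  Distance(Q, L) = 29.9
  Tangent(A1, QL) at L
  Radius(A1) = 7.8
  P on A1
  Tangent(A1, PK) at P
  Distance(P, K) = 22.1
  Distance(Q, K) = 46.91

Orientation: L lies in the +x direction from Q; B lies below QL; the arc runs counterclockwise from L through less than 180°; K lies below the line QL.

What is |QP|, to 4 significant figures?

26.35

Checks: |BP| = 7.800 ✓; ∠(BP, PK) = 90.00° ✓; |PK| = 22.10 ✓; |QK| = 46.91 ✓.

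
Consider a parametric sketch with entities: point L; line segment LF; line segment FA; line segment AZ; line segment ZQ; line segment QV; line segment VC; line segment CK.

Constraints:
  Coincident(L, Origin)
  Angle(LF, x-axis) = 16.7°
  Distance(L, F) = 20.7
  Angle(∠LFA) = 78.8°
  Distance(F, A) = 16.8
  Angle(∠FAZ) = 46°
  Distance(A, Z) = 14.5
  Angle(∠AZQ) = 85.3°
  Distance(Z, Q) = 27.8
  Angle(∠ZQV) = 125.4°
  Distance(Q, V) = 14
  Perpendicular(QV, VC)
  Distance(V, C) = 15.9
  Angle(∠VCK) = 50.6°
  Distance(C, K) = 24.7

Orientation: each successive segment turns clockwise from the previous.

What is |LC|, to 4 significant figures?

40.84

∠ZQV = 125.4° gives QV at -7.800° from the x-axis; with |QV| = 14.0, V = (42.99, 16.62). QV ⟂ VC, so VC runs at -97.80°; with |VC| = 15.9, C = (40.83, 0.8646). Then |LC| = |C − L| = 40.84.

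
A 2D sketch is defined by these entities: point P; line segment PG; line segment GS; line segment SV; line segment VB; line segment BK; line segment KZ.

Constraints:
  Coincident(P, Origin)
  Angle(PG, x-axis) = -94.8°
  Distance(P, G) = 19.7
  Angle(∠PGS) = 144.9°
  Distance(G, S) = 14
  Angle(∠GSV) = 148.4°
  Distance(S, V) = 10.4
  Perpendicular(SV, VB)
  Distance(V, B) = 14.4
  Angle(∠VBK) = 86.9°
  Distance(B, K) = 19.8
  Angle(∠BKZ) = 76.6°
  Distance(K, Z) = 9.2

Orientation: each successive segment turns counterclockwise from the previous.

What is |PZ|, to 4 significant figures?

24.61

P is at the origin; PG runs at -94.8° with length 19.7, so G = (-1.648, -19.63). ∠PGS = 144.9° gives GS at -59.70° from the x-axis; with |GS| = 14.0, S = (5.415, -31.72). ∠GSV = 148.4° gives SV at -28.10° from the x-axis; with |SV| = 10.4, V = (14.59, -36.62). The perpendicularity gives VB at right angles to SV, so VB runs at 61.90°; with |VB| = 14.4, B = (21.37, -23.91). ∠VBK = 86.9° gives BK at 155.0° from the x-axis; with |BK| = 19.8, K = (3.427, -15.55). ∠BKZ = 76.6° gives KZ at -101.6° from the x-axis; with |KZ| = 9.2, Z = (1.577, -24.56). Then |PZ| = |Z − P| = 24.61.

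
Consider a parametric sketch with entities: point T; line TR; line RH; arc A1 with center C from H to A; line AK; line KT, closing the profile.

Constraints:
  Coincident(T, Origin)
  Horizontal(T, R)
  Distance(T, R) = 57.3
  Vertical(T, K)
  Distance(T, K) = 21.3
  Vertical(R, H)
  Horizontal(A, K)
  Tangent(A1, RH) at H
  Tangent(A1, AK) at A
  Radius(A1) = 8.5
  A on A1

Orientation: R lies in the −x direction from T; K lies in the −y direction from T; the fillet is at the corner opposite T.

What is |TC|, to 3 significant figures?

50.5

T is at the origin; TR is horizontal with |TR| = 57.3 and R on the −x side, so R = (-57.3, 0.00). TK is vertical with |TK| = 21.3 and K on the −y side, so K = (0.00, -21.3). The virtual corner opposite T is at (-57.3, -21.3). The tangent condition forces CH to be normal to RH and the tangent condition forces CA to be normal to AK, with radius 8.5, so the center C sits 8.5 in from both sides at C = (-48.8, -12.8). Then |TC| = |C − T| = 50.5.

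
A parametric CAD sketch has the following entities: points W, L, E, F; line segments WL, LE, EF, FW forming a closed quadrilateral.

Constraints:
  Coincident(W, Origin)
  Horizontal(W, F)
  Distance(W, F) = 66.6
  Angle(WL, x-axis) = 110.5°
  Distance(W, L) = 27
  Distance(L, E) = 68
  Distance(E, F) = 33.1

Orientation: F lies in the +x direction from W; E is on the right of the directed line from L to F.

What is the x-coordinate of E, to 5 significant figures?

40.707

Checks: |LE| = 68.00 ✓; |EF| = 33.10 ✓.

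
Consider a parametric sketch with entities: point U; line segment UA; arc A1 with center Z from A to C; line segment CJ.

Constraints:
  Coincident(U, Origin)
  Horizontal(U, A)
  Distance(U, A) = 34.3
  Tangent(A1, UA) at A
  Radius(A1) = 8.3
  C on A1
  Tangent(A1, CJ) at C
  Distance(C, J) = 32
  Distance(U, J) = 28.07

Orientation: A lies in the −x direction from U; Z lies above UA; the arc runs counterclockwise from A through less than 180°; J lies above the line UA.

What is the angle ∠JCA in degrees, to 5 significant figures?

155.35°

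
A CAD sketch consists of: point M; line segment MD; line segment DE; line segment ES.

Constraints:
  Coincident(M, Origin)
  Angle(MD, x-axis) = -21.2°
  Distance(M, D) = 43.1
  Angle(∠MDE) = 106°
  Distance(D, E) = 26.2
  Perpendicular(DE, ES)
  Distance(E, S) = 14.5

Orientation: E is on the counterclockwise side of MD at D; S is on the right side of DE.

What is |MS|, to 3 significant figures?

67.7

M is at the origin; MD runs at -21.2° with length 43.1, so D = 43.1·(cos -21.2°, sin -21.2°) = (40.2, -15.6). ∠MDE = 106.0°, so DE runs at -21.2° + (180° − 106.0°) = 52.8° from the x-axis; with |DE| = 26.2, E = D + 26.2·(cos 52.8°, sin 52.8°) = (56.0, 5.28). DE ⟂ ES; with |ES| = 14.5 on the right of DE, S = E + 14.5·(0.797, -0.605) = (67.6, -3.48). Then |MS| = |S − M| = 67.7.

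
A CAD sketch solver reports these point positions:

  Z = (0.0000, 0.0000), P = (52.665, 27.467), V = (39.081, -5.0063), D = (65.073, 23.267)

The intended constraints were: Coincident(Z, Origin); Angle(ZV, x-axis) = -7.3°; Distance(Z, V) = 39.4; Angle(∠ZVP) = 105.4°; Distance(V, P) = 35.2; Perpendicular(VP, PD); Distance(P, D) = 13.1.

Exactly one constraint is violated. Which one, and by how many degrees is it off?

Perpendicular(VP, PD) — off by 4.00°.

Z = (0.00, 0.00) ✓; ZV at -7.300° ✓; |ZV| = 39.40 ✓; ∠ZVP = 105.4° ✓; |VP| = 35.20 ✓; ∠(VP, PD) = 86.00° ✗; |PD| = 13.10 ✓.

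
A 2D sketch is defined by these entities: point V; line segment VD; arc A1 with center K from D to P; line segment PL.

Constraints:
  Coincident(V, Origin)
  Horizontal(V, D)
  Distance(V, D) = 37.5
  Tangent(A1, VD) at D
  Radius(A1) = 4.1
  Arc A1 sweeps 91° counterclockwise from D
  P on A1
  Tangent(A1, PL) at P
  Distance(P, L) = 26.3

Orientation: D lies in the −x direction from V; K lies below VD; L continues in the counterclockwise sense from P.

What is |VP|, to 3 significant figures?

41.8

V is at the origin; V and D share the same y with |VD| = 37.5 and D on the −x side, so D = (-37.5, 0.00). Tangency of A1 to VD means the radius KD is perpendicular to VD, so K = D + (0, -4.1) = (-37.5, -4.10). On A1, D sits at bearing 90° from K; a 91° counterclockwise sweep puts P at bearing 181°, so P = K + 4.1·(cos 181°, sin 181°) = (-41.6, -4.17). Then |VP| = |P − V| = 41.8.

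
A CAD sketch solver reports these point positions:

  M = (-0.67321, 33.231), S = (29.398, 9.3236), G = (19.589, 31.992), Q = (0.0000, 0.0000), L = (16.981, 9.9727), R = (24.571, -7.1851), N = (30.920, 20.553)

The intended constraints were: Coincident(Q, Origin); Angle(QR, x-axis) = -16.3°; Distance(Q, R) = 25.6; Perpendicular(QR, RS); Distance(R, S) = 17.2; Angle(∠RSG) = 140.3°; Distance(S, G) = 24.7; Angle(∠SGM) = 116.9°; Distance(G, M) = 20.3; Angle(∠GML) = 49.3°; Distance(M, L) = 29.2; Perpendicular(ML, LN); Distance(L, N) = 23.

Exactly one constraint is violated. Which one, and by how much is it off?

Distance(L, N) = 23 — off by 5.50.

Q = (0.00, 0.00) ✓; QR at -16.30° ✓; |QR| = 25.60 ✓; ∠(QR, RS) = 90.00° ✓; |RS| = 17.20 ✓; ∠RSG = 140.3° ✓; |SG| = 24.70 ✓; ∠SGM = 116.9° ✓; |GM| = 20.30 ✓; ∠GML = 49.30° ✓; |ML| = 29.20 ✓; ∠(ML, LN) = 90.00° ✓; |LN| = 17.50 ✗.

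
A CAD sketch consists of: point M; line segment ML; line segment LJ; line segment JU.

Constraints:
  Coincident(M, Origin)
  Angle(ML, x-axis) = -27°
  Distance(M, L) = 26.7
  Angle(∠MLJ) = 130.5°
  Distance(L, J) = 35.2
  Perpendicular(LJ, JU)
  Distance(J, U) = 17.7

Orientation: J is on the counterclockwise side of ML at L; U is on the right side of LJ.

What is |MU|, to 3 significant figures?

64.8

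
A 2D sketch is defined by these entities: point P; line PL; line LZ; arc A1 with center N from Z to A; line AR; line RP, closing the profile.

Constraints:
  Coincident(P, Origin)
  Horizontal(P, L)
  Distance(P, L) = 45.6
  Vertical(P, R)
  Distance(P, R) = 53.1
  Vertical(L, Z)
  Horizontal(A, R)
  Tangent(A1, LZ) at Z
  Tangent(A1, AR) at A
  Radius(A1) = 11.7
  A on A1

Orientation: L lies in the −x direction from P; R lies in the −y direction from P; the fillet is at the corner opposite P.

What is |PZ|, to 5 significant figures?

61.590

The virtual corner opposite P is at (-45.600, -53.100). Tangency of A1 to LZ means the radius NZ is perpendicular to LZ and tangency of A1 to AR means the radius NA is perpendicular to AR, with radius 11.7, so the center N sits 11.7 in from both sides at N = (-33.900, -41.400). That places the tangent points at Z = (-45.600, -41.400) on LZ and A = (-33.900, -53.100) on AR. Then |PZ| = |Z − P| = 61.590.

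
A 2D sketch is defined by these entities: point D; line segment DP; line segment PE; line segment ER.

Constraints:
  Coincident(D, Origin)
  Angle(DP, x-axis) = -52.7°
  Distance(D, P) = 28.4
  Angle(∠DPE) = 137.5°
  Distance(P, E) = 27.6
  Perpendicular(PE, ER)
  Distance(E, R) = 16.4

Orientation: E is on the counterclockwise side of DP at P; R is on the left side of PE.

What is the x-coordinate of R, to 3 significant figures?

47.3

D is at the origin; DP runs at -52.7° with length 28.4, so P = 28.4·(cos -52.7°, sin -52.7°) = (17.2, -22.6). ∠DPE = 137.5°, so PE runs at -52.7° + (180° − 137.5°) = -10.2° from the x-axis; with |PE| = 27.6, E = P + 27.6·(cos -10.2°, sin -10.2°) = (44.4, -27.5). PE is perpendicular to ER; with |ER| = 16.4 on the left of PE, R = E + 16.4·(0.177, 0.984) = (47.3, -11.3). So R.x = 47.3.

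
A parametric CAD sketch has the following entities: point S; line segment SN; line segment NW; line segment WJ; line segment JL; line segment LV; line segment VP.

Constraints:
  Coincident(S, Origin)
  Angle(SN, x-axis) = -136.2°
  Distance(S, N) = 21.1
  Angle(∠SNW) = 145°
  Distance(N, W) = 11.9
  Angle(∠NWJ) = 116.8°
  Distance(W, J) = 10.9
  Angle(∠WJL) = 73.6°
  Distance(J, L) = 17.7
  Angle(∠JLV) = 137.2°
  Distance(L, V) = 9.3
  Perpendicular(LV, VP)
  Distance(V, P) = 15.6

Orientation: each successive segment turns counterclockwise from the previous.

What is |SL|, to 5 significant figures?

16.710

∠NWJ = 116.8° gives WJ at -38.000° from the x-axis; with |WJ| = 10.9, J = (-8.9512, -32.988). ∠WJL = 73.6° gives JL at 68.400° from the x-axis; with |JL| = 17.7, L = (-2.4354, -16.531). Then |SL| = |L − S| = 16.710.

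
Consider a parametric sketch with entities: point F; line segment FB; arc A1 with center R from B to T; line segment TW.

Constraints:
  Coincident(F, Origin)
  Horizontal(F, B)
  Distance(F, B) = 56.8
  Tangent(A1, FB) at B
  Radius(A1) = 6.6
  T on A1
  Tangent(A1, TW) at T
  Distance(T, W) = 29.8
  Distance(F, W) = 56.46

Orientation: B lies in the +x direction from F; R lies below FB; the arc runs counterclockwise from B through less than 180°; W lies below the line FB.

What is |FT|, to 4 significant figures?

50.60

Checks: ∠(RB, BF) = 90.00° ✓; |RT| = 6.600 ✓; ∠(RT, TW) = 90.00° ✓; |TW| = 29.80 ✓; |FW| = 56.46 ✓.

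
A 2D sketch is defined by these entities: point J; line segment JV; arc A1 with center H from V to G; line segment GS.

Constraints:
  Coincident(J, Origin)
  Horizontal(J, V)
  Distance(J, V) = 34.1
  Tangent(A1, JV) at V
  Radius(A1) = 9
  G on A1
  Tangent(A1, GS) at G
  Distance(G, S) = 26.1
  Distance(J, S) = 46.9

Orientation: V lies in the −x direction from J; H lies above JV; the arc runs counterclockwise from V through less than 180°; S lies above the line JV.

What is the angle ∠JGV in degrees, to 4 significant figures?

107.3°

J is at the origin; JV is horizontal with |JV| = 34.1 and V on the −x side, so V = (-34.10, 0.000). Tangency of A1 to JV means the radius HV is perpendicular to JV, so H = V + (0, 9) = (-34.10, 9.000). Since HG ⟂ GS (tangency), |HS| = √(9.0² + 26.1²) = 27.61 regardless of where G sits on A1. So S lies on both circle(J, 46.9) and circle(H, 27.61); the above-JV intersection is S = (-29.74, 36.26). G is the foot of the tangent from S: G = (-25.24, 10.55).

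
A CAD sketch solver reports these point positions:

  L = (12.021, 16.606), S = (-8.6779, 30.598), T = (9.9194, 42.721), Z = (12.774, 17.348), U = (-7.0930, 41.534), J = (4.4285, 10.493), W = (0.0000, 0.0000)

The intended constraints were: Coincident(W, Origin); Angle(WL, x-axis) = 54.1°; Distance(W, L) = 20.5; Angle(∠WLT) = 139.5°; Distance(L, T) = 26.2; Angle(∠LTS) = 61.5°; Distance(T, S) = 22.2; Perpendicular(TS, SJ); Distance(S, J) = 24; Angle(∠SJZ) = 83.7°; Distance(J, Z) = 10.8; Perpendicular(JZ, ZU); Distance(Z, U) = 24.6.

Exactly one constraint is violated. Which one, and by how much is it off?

Distance(Z, U) = 24.6 — off by 6.70.

W = (0.00, 0.00) ✓; WL at 54.10° ✓; |WL| = 20.50 ✓; ∠WLT = 139.5° ✓; |LT| = 26.20 ✓; ∠LTS = 61.50° ✓; |TS| = 22.20 ✓; ∠(TS, SJ) = 90.00° ✓; |SJ| = 24.00 ✓; ∠SJZ = 83.70° ✓; |JZ| = 10.80 ✓; ∠(JZ, ZU) = 90.00° ✓; |ZU| = 31.30 ✗.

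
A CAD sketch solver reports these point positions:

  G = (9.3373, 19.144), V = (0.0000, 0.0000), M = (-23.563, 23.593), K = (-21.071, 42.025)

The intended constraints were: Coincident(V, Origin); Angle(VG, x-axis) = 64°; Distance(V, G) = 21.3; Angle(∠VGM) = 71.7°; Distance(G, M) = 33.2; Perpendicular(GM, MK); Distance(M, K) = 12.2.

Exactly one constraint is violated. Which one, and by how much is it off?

Distance(M, K) = 12.2 — off by 6.40.

V = (0.00, 0.00) ✓; VG at 64.00° ✓; |VG| = 21.30 ✓; ∠VGM = 71.70° ✓; |GM| = 33.20 ✓; ∠(GM, MK) = 90.00° ✓; |MK| = 18.60 ✗.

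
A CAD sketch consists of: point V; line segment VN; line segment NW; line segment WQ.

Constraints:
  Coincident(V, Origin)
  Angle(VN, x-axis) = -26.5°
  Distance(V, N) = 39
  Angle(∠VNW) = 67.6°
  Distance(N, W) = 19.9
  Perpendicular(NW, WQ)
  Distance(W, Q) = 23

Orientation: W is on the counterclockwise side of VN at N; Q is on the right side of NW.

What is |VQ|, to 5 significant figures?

59.272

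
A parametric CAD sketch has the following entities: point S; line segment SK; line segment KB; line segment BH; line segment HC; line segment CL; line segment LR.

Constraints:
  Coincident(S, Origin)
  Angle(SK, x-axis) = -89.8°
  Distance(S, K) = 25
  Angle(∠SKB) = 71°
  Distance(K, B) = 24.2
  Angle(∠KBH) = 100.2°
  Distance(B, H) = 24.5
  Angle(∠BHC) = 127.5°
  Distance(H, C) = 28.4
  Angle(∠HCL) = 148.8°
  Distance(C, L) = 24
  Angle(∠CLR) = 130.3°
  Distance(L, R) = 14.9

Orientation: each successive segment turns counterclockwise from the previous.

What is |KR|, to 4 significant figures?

50.94

∠HCL = 148.8° gives CL at -177.3° from the x-axis; with |CL| = 24.0, L = (-29.82, 19.58). ∠CLR = 130.3° gives LR at -127.6° from the x-axis; with |LR| = 14.9, R = (-38.91, 7.773). Then |KR| = |R − K| = 50.94.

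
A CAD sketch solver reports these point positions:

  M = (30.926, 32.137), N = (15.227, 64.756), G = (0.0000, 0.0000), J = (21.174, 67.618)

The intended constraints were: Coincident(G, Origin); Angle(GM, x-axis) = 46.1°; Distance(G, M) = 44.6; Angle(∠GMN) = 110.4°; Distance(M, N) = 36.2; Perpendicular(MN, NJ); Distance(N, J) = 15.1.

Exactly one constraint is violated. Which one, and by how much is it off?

Distance(N, J) = 15.1 — off by 8.50.

G = (0.00, 0.00) ✓; GM at 46.10° ✓; |GM| = 44.60 ✓; ∠GMN = 110.4° ✓; |MN| = 36.20 ✓; ∠(MN, NJ) = 90.00° ✓; |NJ| = 6.600 ✗.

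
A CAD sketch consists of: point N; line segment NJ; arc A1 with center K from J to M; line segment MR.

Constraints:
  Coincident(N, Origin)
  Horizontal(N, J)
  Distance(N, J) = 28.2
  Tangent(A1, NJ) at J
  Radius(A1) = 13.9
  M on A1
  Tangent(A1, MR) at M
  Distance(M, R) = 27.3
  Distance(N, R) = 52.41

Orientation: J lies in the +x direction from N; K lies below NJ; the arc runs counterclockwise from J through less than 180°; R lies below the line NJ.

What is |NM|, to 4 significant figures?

25.41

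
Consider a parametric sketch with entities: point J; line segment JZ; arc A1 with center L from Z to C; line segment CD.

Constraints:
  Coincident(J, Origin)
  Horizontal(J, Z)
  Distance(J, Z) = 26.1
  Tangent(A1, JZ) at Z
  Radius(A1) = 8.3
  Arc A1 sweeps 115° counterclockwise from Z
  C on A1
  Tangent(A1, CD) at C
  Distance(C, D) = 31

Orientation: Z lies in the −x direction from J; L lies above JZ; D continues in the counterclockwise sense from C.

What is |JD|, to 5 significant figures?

50.949

J is at the origin; JZ is horizontal with |JZ| = 26.1 and Z on the −x side, so Z = (-26.100, 0.0000). The tangent condition forces LZ to be normal to JZ, so L = Z + (0, 8.3) = (-26.100, 8.3000). On A1, Z sits at bearing -90° from L; a 115° counterclockwise sweep puts C at bearing 25°, so C = L + 8.3·(cos 25°, sin 25°) = (-18.578, 11.808). The tangent condition forces LC to be normal to CD, so CD runs along (−sin 25°, cos 25°); with |CD| = 31.0, D = (-31.679, 39.903). Then |JD| = |D − J| = 50.949.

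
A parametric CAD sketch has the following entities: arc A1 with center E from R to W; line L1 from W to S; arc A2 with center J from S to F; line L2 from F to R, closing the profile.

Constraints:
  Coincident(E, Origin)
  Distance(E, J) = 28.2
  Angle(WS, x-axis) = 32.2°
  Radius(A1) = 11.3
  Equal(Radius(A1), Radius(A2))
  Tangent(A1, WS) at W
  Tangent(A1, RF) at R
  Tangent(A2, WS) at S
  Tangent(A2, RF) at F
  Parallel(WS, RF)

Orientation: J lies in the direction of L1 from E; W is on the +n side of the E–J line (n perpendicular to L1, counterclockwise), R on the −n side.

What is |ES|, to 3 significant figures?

30.4

Tangency of A1 to both parallel lines with radius 11.3 puts W and R at E ± 11.3·n: W = (-6.02, 9.56), R = (6.02, -9.56). Equal radii place S and F the same way about J: S = J + 11.3·n = (17.8, 24.6), F = J − 11.3·n = (29.9, 5.47). Then |ES| = |S − E| = 30.4.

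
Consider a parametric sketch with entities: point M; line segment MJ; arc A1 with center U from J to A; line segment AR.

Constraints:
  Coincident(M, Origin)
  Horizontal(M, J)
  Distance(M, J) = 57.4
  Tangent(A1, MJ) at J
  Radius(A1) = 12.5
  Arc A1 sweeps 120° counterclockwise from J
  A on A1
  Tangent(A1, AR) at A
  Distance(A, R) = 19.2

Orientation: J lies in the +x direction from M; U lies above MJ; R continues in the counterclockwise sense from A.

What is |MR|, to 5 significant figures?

68.473

M is at the origin; M and J share the same y with |MJ| = 57.4 and J on the +x side, so J = (57.400, 0.0000). The tangent condition forces UJ to be normal to MJ, so U = J + (0, 12.5) = (57.400, 12.500). On A1, J sits at bearing -90° from U; a 120° counterclockwise sweep puts A at bearing 30°, so A = U + 12.5·(cos 30°, sin 30°) = (68.225, 18.750). Tangency of A1 to AR means the radius UA is perpendicular to AR, so AR runs along (−sin 30°, cos 30°); with |AR| = 19.2, R = (58.625, 35.378). Then |MR| = |R − M| = 68.473.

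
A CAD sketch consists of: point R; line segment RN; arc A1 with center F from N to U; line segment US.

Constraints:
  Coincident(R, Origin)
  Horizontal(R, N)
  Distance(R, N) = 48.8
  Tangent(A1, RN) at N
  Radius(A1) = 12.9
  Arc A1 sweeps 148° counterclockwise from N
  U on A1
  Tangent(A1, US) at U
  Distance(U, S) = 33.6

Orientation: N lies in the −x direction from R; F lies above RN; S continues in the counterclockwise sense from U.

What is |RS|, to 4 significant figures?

81.85

R is at the origin; RN is horizontal with |RN| = 48.8 and N on the −x side, so N = (-48.80, 0.000). The tangent condition forces FN to be normal to RN, so F = N + (0, 12.9) = (-48.80, 12.90). On A1, N sits at bearing -90° from F; a 148° counterclockwise sweep puts U at bearing 58°, so U = F + 12.9·(cos 58°, sin 58°) = (-41.96, 23.84). The tangent condition forces FU to be normal to US, so US runs along (−sin 58°, cos 58°); with |US| = 33.6, S = (-70.46, 41.65). Then |RS| = |S − R| = 81.85.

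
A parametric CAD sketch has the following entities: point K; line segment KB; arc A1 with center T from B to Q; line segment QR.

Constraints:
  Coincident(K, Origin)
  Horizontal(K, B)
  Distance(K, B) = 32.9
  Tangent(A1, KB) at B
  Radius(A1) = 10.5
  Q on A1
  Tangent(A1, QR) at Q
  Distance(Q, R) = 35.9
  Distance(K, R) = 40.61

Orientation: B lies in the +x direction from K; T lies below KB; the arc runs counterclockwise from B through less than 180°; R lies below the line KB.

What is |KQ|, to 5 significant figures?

24.094

Checks: |TB| = 10.50 ✓; |TQ| = 10.50 ✓; ∠(TQ, QR) = 90.00° ✓; |QR| = 35.90 ✓; |KR| = 40.61 ✓.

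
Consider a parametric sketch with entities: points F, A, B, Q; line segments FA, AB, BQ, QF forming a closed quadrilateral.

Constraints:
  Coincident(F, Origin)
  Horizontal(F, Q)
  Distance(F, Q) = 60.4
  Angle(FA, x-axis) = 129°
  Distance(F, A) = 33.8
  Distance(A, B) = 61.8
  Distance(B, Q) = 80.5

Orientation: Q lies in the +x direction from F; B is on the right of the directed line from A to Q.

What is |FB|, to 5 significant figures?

36.918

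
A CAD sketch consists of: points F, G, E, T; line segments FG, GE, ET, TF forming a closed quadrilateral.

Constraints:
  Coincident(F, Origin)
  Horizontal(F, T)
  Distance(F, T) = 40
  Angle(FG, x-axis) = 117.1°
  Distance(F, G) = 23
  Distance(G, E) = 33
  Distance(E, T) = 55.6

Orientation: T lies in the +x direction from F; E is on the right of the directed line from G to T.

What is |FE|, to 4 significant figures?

18.81

Checks: |GE| = 33.00 ✓; |ET| = 55.60 ✓.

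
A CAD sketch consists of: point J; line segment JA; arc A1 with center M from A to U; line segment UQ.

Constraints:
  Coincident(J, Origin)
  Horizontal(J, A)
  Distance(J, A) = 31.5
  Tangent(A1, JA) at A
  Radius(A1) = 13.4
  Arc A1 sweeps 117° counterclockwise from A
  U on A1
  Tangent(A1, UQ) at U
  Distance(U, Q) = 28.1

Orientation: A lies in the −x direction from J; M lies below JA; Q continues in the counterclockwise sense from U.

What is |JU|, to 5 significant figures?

47.609

J is at the origin; J and A share the same y with |JA| = 31.5 and A on the −x side, so A = (-31.500, 0.0000). Tangency of A1 to JA means the radius MA is perpendicular to JA, so M = A + (0, -13.4) = (-31.500, -13.400). On A1, A sits at bearing 90° from M; a 117° counterclockwise sweep puts U at bearing 207°, so U = M + 13.4·(cos 207°, sin 207°) = (-43.439, -19.483). Then |JU| = |U − J| = 47.609.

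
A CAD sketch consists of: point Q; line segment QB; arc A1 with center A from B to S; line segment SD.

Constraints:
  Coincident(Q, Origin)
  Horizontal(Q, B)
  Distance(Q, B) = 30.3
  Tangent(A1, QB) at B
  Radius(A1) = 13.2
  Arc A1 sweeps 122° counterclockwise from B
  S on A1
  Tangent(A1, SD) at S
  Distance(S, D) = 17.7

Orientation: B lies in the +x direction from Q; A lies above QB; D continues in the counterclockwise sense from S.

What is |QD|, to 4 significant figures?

47.65

Q is at the origin; Q and B share the same y with |QB| = 30.3 and B on the +x side, so B = (30.30, 0.000). The tangent condition forces AB to be normal to QB, so A = B + (0, 13.2) = (30.30, 13.20). On A1, B sits at bearing -90° from A; a 122° counterclockwise sweep puts S at bearing 32°, so S = A + 13.2·(cos 32°, sin 32°) = (41.49, 20.19). Tangency of A1 to SD means the radius AS is perpendicular to SD, so SD runs along (−sin 32°, cos 32°); with |SD| = 17.7, D = (32.11, 35.21). Then |QD| = |D − Q| = 47.65.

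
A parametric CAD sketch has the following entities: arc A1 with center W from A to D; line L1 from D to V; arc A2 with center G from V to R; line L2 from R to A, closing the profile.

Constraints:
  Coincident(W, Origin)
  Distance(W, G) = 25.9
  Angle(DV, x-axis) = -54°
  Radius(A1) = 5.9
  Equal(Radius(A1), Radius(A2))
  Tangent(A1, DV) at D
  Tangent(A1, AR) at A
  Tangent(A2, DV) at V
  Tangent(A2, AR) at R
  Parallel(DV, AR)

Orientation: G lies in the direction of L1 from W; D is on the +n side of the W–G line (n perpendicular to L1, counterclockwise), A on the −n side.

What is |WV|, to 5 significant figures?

26.564

The slot axis is L1's direction at -54.0°, so u = (cos -54.0°, sin -54.0°) = (0.58779, -0.80902) and n = (−sin -54.0°, cos -54.0°) = (0.80902, 0.58779). W is at the origin and G lies 25.9 along u from W, so G = 25.9·u = (15.224, -20.954). Tangency of A1 to both parallel lines with radius 5.9 puts D and A at W ± 5.9·n: D = (4.7732, 3.4679), A = (-4.7732, -3.4679). Equal radii place V and R the same way about G: V = G + 5.9·n = (19.997, -17.486), R = G − 5.9·n = (10.450, -24.421). Then |WV| = |V − W| = 26.564.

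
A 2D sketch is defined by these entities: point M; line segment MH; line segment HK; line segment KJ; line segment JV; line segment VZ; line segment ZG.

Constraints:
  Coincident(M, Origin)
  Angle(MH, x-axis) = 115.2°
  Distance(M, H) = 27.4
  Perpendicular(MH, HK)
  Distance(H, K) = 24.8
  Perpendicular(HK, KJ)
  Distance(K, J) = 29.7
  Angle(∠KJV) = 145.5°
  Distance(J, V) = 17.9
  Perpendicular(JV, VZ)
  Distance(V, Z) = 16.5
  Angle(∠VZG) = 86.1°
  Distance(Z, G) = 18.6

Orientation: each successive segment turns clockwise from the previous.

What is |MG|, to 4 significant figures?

14.37

JV is perpendicular to VZ, so VZ runs at 170.7°; with |VZ| = 16.5, Z = (4.243, -6.520). ∠VZG = 86.1° gives ZG at 76.80° from the x-axis; with |ZG| = 18.6, G = (8.491, 11.59). Then |MG| = |G − M| = 14.37.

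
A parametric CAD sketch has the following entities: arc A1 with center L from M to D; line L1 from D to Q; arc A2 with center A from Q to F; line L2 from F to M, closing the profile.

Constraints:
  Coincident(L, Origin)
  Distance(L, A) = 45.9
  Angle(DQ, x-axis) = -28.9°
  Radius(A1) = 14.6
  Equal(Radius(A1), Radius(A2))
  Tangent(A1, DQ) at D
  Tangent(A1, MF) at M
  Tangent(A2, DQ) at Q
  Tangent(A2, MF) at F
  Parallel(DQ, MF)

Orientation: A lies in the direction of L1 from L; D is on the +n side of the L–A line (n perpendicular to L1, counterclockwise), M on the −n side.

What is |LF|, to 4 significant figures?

48.17

The slot axis is L1's direction at -28.9°, so u = (cos -28.9°, sin -28.9°) = (0.8755, -0.4833) and n = (−sin -28.9°, cos -28.9°) = (0.4833, 0.8755). L is at the origin and A lies 45.9 along u from L, so A = 45.9·u = (40.18, -22.18). Tangency of A1 to both parallel lines with radius 14.6 puts D and M at L ± 14.6·n: D = (7.056, 12.78), M = (-7.056, -12.78). Equal radii place Q and F the same way about A: Q = A + 14.6·n = (47.24, -9.401), F = A − 14.6·n = (33.13, -34.96). Then |LF| = |F − L| = 48.17.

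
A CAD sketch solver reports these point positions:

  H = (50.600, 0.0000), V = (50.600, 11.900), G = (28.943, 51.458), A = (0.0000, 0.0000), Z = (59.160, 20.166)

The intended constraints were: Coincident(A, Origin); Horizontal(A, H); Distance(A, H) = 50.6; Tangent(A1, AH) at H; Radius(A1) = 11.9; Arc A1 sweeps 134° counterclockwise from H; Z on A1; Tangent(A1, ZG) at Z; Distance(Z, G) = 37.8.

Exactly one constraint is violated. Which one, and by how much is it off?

Distance(Z, G) = 37.8 — off by 5.70.

A = (0.00, 0.00) ✓; A.y = 0.00, H.y = 0.00 ✓; |AH| = 50.60 ✓; ∠(VH, HA) = 90.00° ✓; |VH| = 11.90 ✓; bearing(V→Z) − bearing(V→H) = 134.0° ✓; |VZ| = 11.90 ✓; ∠(VZ, ZG) = 90.00° ✓; |ZG| = 43.50 ✗.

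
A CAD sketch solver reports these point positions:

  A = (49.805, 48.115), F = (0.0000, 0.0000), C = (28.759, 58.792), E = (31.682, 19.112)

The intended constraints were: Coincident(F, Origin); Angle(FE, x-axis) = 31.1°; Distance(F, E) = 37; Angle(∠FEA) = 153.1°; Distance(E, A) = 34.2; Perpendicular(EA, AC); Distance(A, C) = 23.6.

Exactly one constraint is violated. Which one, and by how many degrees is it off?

Perpendicular(EA, AC) — off by 5.10°.

F = (0.00, 0.00) ✓; FE at 31.10° ✓; |FE| = 37.00 ✓; ∠FEA = 153.1° ✓; |EA| = 34.20 ✓; ∠(EA, AC) = 95.10° ✗; |AC| = 23.60 ✓.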